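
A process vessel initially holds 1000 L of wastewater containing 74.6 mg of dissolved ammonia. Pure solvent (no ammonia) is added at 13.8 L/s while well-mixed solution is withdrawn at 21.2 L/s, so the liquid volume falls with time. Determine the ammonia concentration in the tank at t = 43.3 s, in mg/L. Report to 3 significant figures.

0.0363 mg/L

Total volume: dV/dt = Q_in − Q_out = -7.4000 L/s, so V(t) = 1000 − 7.4000 t and V(43.3) = 679.58 L.
Solute balance: dm/dt = 0 − Q_out C = −Q_out m/V(t).
Separate: dm/m = −Q_out dt/V(t) ⇒ ln(m/m₀) = −(Q_out/(Q_in−Q_out)) ln(V/V₀).
m = m₀ (V₀/V)^(Q_out/(Q_in−Q_out)) = 74.6 × (1000/679.58)^(-2.8649) = 24.668 mg.
C = m/V = 24.668/679.58 = 0.036299 mg/L.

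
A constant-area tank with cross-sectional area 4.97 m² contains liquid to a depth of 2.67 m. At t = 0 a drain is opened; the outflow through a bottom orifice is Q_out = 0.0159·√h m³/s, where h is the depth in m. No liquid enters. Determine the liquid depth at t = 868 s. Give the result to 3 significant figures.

Volume balance on the tank: A dh/dt = −0.0159 √h.
This is separable: 2 d(√h)/dt = −0.0159/A, so √h = √h₀ − (0.0159/(2A)) t.
√h = √2.67 − 0.0159·868/(2·4.97) = 1.6340 − 1.3885 = 0.24556.
h = 0.24556² = 0.060301 m.

0.0603 m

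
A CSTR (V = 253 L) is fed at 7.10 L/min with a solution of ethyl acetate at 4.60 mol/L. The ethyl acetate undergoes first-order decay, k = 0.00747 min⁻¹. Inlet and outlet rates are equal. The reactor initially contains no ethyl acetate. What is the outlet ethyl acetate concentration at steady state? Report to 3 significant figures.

Accumulation = in − out − consumed: V dC/dt = Q C_in − Q C − k V C.
At steady state: 0 = Q C_in − (Q + kV) C_ss, so C_ss = Q C_in/(Q + kV).
C_ss = 7.10·4.60/(7.10 + 0.00747·253) = 32.660/8.9899 = 3.6330 mol/L.

3.63 mol/L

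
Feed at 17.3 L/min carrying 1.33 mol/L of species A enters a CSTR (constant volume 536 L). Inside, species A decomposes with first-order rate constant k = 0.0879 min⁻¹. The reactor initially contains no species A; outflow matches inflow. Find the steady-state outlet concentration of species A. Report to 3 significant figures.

V dC/dt = Q(C_in − C) − k V C.
At steady state: 0 = Q C_in − (Q + kV) C_ss, so C_ss = Q C_in/(Q + kV).
C_ss = 17.3·1.33/(17.3 + 0.0879·536) = 23.009/64.414 = 0.35720 mol/L.

0.357 mol/L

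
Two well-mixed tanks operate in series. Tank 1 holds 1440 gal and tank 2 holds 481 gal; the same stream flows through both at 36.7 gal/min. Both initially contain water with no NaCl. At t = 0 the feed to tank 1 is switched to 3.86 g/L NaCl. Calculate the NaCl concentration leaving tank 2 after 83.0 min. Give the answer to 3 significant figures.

Time constants: τᵢ = Vᵢ/Q for each well-mixed tank.
τ₁ = 1440/36.7 = 39.237 min; τ₂ = 481/36.7 = 13.106 min.
Solving the cascade with C₁(0)=C₂(0)=0 gives C₂(t) = C_in[1 − (τ₁ e^(−t/τ₁) − τ₂ e^(−t/τ₂))/(τ₁ − τ₂)].
At t = 83.0: e^(−t/τ₁) = 0.12059, e^(−t/τ₂) = 0.0017770.
C₂ = 3.86·[1 − (39.237·0.12059 − 13.106·0.0017770)/(26.131)] = 3.86·0.81982 = 3.1645 g/L.

3.16 g/L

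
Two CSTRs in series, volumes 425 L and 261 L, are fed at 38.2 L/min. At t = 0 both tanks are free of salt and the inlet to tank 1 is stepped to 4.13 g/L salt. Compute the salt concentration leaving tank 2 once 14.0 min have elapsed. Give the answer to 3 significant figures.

Each tank obeys Vᵢ dCᵢ/dt = Q(Cᵢ₋₁ − Cᵢ), so τᵢ = Vᵢ/Q.
τ₁ = 425/38.2 = 11.126 min; τ₂ = 261/38.2 = 6.8325 min.
Solving the cascade with C₁(0)=C₂(0)=0 gives C₂(t) = C_in[1 − (τ₁ e^(−t/τ₁) − τ₂ e^(−t/τ₂))/(τ₁ − τ₂)].
At t = 14.0: e^(−t/τ₁) = 0.28412, e^(−t/τ₂) = 0.12886.
C₂ = 4.13·[1 − (11.126·0.28412 − 6.8325·0.12886)/(4.2932)] = 4.13·0.46878 = 1.9361 g/L.

1.94 g/L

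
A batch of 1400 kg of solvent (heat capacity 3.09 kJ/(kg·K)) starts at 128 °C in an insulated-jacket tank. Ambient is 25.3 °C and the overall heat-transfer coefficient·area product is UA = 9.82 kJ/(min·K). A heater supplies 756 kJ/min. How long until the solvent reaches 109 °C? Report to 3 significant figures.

Lumped-capacitance energy balance: M c_p dT/dt = UA(T_amb − T) + Q̇.
τ = M c_p/UA = 440.53 min; T_ss = T_amb + Q̇/UA = 25.3 + 756/9.82 = 102.29 °C.
T(t) = T_ss + (T₀ − T_ss)e^(−t/τ); set T = 109:
t = −τ ln[(T − T_ss)/(T₀ − T_ss)] = −440.53 · ln(0.26111) = 591.55 min.

592 min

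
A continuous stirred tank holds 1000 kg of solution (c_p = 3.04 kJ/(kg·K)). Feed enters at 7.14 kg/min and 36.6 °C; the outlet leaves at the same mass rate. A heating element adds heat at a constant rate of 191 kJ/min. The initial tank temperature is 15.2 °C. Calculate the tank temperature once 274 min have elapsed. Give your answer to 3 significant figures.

M c_p dT/dt = ṁ c_p (T_in − T) + Q̇.
τ = M/ṁ = 140.06 min; T_ss = T_in + Q̇/(ṁ c_p) = 36.6 + 191/(7.14·3.04) = 45.400 °C.
Integrating: T(t) = T_ss + (T₀ − T_ss) e^(−t/τ).
T(274) = 45.400 + (-30.200)·e^(−274/140.06) = 45.400 + (-30.200)·0.14137 = 41.130 °C.

41.1 °C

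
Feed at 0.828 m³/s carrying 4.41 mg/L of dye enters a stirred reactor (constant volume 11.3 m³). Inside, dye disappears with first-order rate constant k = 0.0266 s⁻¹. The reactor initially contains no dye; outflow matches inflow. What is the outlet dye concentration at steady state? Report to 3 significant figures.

3.24 mg/L

Accumulation = in − out − consumed: V dC/dt = Q C_in − Q C − k V C.
At steady state: 0 = Q C_in − (Q + kV) C_ss, so C_ss = Q C_in/(Q + kV).
C_ss = 0.828·4.41/(0.828 + 0.0266·11.3) = 3.6515/1.1286 = 3.2355 mg/L.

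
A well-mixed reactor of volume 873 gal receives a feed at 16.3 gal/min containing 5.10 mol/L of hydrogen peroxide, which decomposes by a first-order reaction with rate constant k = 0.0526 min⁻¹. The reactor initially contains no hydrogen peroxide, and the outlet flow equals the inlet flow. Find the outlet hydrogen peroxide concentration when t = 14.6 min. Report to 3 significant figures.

0.864 mol/L

Accumulation = in − out − consumed: V dC/dt = Q C_in − Q C − k V C.
This is linear with rate a = Q/V + k = 0.071271 min⁻¹.
C_ss = Q C_in/(Q + kV) = 1.3361 mol/L; C(t) = C_ss + (C₀ − C_ss) e^(−a t).
C(14.6) = 1.3361 + (-1.3361)·e^(−0.071271·14.6) = 1.3361 + (-1.3361)·0.35326 = 0.86409 mol/L.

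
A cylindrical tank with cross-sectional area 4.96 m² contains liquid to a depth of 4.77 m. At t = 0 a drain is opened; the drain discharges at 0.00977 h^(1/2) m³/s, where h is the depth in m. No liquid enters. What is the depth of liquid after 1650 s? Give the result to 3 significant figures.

With no inflow, A dh/dt = −0.00977 √h.
Separate and integrate: 2(√h − √h₀) = −(0.00977/A) t.
√h = √4.77 − 0.00977·1650/(2·4.96) = 2.1840 − 1.6251 = 0.55898.
h = 0.55898² = 0.31246 m.

0.312 m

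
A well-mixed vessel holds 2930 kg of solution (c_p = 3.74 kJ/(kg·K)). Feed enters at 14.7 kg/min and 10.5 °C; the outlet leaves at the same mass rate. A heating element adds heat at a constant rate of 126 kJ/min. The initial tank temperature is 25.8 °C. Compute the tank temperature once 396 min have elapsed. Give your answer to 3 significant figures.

14.6 °C

First-law balance (no shaft work): M c_p dT/dt = ṁ c_p (T_in − T) + 126.
τ = M/ṁ = 199.32 min; T_ss = T_in + Q̇/(ṁ c_p) = 10.5 + 126/(14.7·3.74) = 12.792 °C.
Integrating: T(t) = T_ss + (T₀ − T_ss) e^(−t/τ).
T(396) = 12.792 + (13.008)·e^(−396/199.32) = 12.792 + (13.008)·0.13714 = 14.576 °C.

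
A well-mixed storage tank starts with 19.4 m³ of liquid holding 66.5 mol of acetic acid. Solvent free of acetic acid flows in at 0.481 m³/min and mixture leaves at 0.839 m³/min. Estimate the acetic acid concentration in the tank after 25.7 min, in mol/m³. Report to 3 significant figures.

1.44 mol/m³

Total volume: dV/dt = Q_in − Q_out = -0.35800 m³/min, so V(t) = 19.4 − 0.35800 t and V(25.7) = 10.199 m³.
No acetic acid enters, so dm/dt = −Q_out · (m/V).
Separate: dm/m = −Q_out dt/V(t) ⇒ ln(m/m₀) = −(Q_out/(Q_in−Q_out)) ln(V/V₀).
m = m₀ (V₀/V)^(Q_out/(Q_in−Q_out)) = 66.5 × (19.4/10.199)^(-2.3436) = 14.738 mol.
C = m/V = 14.738/10.199 = 1.4450 mol/m³.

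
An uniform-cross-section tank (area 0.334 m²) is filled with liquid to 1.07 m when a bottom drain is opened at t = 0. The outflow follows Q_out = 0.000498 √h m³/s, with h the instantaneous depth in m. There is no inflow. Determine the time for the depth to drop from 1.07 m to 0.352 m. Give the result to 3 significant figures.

With no inflow, A dh/dt = −0.000498 √h.
∫ h^(−1/2) dh = −(0.000498/A) ∫ dt, giving 2√h = 2√h₀ − (0.000498/A) t.
t = 2A(√h₀ − √h)/0.000498 = 2·0.334·(√1.07 − √0.352)/0.000498
  = 0.66800 × (1.0344 − 0.59330) / 0.000498 = 591.69 s.

592 s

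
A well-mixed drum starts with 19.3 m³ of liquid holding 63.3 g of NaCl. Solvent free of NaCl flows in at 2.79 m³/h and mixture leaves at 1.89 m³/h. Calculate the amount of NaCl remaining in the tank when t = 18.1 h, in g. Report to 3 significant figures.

Total volume: dV/dt = Q_in − Q_out = 0.90000 m³/h, so V(t) = 19.3 + 0.90000 t and V(18.1) = 35.590 m³.
No NaCl enters, so dm/dt = −Q_out · (m/V).
dm/m = −Q_out dt/(V₀ + 0.90000 t); integrating gives ln(m/m₀) = −(Q_out/(Q_in−Q_out)) ln(V/V₀).
m = m₀ (V₀/V)^(Q_out/(Q_in−Q_out)) = 63.3 × (19.3/35.590)^(2.1000) = 17.510 g.

17.5 g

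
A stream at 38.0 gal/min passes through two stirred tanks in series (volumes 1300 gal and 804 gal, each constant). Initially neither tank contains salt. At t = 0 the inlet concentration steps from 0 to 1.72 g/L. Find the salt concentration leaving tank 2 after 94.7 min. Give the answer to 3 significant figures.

1.47 g/L

Time constants: τᵢ = Vᵢ/Q for each well-mixed tank.
τ₁ = 1300/38.0 = 34.211 min; τ₂ = 804/38.0 = 21.158 min.
Solving the cascade with C₁(0)=C₂(0)=0 gives C₂(t) = C_in[1 − (τ₁ e^(−t/τ₁) − τ₂ e^(−t/τ₂))/(τ₁ − τ₂)].
At t = 94.7: e^(−t/τ₁) = 0.062778, e^(−t/τ₂) = 0.011380.
C₂ = 1.72·[1 − (34.211·0.062778 − 21.158·0.011380)/(13.053)] = 1.72·0.85391 = 1.4687 g/L.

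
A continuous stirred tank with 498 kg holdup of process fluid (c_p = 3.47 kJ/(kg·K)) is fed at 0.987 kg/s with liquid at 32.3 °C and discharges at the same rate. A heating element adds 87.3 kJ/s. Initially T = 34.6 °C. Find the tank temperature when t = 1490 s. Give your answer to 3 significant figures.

Energy balance: M c_p dT/dt = ṁ c_p (T_in − T) + 87.3.
τ = M/ṁ = 504.56 s; T_ss = T_in + Q̇/(ṁ c_p) = 32.3 + 87.3/(0.987·3.47) = 57.790 °C.
Solution: T(t) = T_ss + (T₀ − T_ss) e^(−t/τ).
T(1490) = 57.790 + (-23.190)·e^(−1490/504.56) = 57.790 + (-23.190)·0.052179 = 56.580 °C.

56.6 °C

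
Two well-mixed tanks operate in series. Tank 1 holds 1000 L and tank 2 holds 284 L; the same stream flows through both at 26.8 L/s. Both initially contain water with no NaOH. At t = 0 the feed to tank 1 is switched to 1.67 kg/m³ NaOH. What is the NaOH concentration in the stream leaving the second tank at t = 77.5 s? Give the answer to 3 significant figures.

Species balance on tank i: dCᵢ/dt = (Cᵢ₋₁ − Cᵢ)/τᵢ with τᵢ = Vᵢ/Q.
τ₁ = 1000/26.8 = 37.313 s; τ₂ = 284/26.8 = 10.597 s.
Solving the cascade with C₁(0)=C₂(0)=0 gives C₂(t) = C_in[1 − (τ₁ e^(−t/τ₁) − τ₂ e^(−t/τ₂))/(τ₁ − τ₂)].
At t = 77.5: e^(−t/τ₁) = 0.12531, e^(−t/τ₂) = 0.00066656.
C₂ = 1.67·[1 − (37.313·0.12531 − 10.597·0.00066656)/(26.716)] = 1.67·0.82526 = 1.3782 kg/m³.

1.38 kg/m³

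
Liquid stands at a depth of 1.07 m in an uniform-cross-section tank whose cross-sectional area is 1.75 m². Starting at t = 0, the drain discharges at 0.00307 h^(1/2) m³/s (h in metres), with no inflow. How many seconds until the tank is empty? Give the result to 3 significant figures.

1180 s

A dh/dt = −Q_out = −0.00307 √h.
This is separable: 2 d(√h)/dt = −0.00307/A, so √h = √h₀ − (0.00307/(2A)) t.
Set h = 0: 2√h₀ = (0.00307/A) t_empty ⇒ t_empty = 2A√h₀/0.00307.
t_empty = 2·1.75·√1.07/0.00307 = 3.5000·1.0344/0.00307 = 1179.3 s.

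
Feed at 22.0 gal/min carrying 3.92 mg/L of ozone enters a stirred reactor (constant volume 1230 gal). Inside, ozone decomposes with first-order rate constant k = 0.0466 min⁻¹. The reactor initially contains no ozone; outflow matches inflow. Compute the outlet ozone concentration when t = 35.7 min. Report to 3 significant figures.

Accumulation = in − out − consumed: V dC/dt = Q C_in − Q C − k V C.
This is linear with rate a = Q/V + k = 0.064486 min⁻¹.
C_ss = Q C_in/(Q + kV) = 1.0873 mg/L; C(t) = C_ss + (C₀ − C_ss) e^(−a t).
C(35.7) = 1.0873 + (-1.0873)·e^(−0.064486·35.7) = 1.0873 + (-1.0873)·0.10004 = 0.97850 mg/L.

0.978 mg/L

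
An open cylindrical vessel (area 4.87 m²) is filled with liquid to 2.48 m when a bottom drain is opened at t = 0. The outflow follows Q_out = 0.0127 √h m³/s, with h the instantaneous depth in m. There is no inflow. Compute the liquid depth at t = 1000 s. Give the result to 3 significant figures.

0.0734 m

With no inflow, A dh/dt = −0.0127 √h.
Separate and integrate: 2(√h − √h₀) = −(0.0127/A) t.
√h = √2.48 − 0.0127·1000/(2·4.87) = 1.5748 − 1.3039 = 0.27090.
h = 0.27090² = 0.073387 m.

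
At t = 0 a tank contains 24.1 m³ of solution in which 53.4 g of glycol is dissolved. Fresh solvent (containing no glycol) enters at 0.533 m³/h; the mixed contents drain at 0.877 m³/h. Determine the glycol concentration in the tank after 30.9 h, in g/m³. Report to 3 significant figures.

Let m(t) be the amount of glycol. Volume: V(t) = V₀ + (Q_in − Q_out) t = 24.1 − 0.34400 t; V(30.9) = 13.470 m³.
Species balance (pure solvent in): dm/dt = −Q_out · m/V(t).
dm/m = −Q_out dt/(V₀ − 0.34400 t); integrating gives ln(m/m₀) = −(Q_out/(Q_in−Q_out)) ln(V/V₀).
m = m₀ (V₀/V)^(Q_out/(Q_in−Q_out)) = 53.4 × (24.1/13.470)^(-2.5494) = 12.119 g.
C = m/V = 12.119/13.470 = 0.89967 g/m³.

0.900 g/m³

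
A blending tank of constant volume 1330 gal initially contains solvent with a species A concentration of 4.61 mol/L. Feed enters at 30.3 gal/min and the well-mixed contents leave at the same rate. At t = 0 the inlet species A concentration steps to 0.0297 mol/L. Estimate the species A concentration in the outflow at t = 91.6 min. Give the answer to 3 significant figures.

0.598 mol/L

Accumulation = in − out for the solute gives V dC/dt = Q(C_in − C).
Rewrite as dC/dt + C/τ = C_in/τ, τ = V/Q = 43.894 min.
C approaches C_in exponentially: C(t) = C_in + (C₀ − C_in) e^(−t/τ).
C(91.6) = 0.0297 + (4.61 − 0.0297)·e^(−91.6/43.894) = 0.0297 + (4.5803)·0.12408 = 0.59802 mol/L.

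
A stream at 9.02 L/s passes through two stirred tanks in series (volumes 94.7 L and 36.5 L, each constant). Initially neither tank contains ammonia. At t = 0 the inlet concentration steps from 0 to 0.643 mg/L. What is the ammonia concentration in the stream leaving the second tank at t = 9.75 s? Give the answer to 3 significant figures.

0.266 mg/L

Time constants: τᵢ = Vᵢ/Q for each well-mixed tank.
τ₁ = 94.7/9.02 = 10.499 s; τ₂ = 36.5/9.02 = 4.0466 s.
Tank 1: C₁ = C_in(1 − e^(−t/τ₁)). Tank 2 (τ₁ ≠ τ₂): C₂ = C_in[1 − (τ₁ e^(−t/τ₁) − τ₂ e^(−t/τ₂))/(τ₁ − τ₂)].
At t = 9.75: e^(−t/τ₁) = 0.39508, e^(−t/τ₂) = 0.089865.
C₂ = 0.643·[1 − (10.499·0.39508 − 4.0466·0.089865)/(6.4523)] = 0.643·0.41351 = 0.26588 mg/L.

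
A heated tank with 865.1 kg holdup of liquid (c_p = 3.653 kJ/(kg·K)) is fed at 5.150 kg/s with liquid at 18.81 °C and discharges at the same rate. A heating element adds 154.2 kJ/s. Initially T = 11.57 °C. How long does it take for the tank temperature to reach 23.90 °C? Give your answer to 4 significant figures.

Unsteady energy balance on the tank contents: M c_p dT/dt = ṁ c_p (T_in − T) + 154.2.
τ = M/ṁ = 167.981 s; T_ss = T_in + Q̇/(ṁ c_p) = 27.0065 °C.
T(t) = T_ss + (T₀ − T_ss) e^(−t/τ). Set T = 23.90:
e^(−t/τ) = (23.90 − 27.0065)/(11.57 − 27.0065) = 0.201243
t = −167.981 · ln(0.201243) = 269.314 s.

269.3 s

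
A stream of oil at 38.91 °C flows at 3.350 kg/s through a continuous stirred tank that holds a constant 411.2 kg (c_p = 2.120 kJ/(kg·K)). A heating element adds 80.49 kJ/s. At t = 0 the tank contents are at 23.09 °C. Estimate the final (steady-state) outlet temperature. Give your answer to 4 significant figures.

50.24 °C

Heat balance on the well-mixed liquid: M c_p dT/dt = ṁ c_p (T_in − T) + 80.49.
At steady state dT/dt = 0 ⇒ T_ss = T_in + Q̇/(ṁ c_p) = 38.91 + 80.49/(3.350·2.120) = 50.2434 °C.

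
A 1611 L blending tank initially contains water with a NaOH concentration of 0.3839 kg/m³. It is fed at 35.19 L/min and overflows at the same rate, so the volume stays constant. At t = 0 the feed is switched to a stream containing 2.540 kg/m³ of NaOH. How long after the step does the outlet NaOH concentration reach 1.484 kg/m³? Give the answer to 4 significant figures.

Accumulation = in − out for the solute gives V dC/dt = Q(C_in − C), so τ = V/Q = 45.7801 min.
C(t) = C_in + (C₀ − C_in) e^(−t/τ). Set C = 1.484 and solve for t:
e^(−t/τ) = (C − C_in)/(C₀ − C_in) = (1.484 − 2.540)/(0.3839 − 2.540) = 0.489773
t = −τ ln(…) = 45.7801 × 0.713813 = 32.6784 min.

32.68 min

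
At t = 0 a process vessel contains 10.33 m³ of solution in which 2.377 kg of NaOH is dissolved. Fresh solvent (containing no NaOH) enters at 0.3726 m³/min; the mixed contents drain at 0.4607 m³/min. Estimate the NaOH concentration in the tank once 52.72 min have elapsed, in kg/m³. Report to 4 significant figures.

0.01841 kg/m³

Total volume: dV/dt = Q_in − Q_out = -0.0881000 m³/min, so V(t) = 10.33 − 0.0881000 t and V(52.72) = 5.68537 m³.
Solute balance: dm/dt = 0 − Q_out C = −Q_out m/V(t).
Separate: dm/m = −Q_out dt/V(t) ⇒ ln(m/m₀) = −(Q_out/(Q_in−Q_out)) ln(V/V₀).
m = m₀ (V₀/V)^(Q_out/(Q_in−Q_out)) = 2.377 × (10.33/5.68537)^(-5.22928) = 0.104678 kg.
C = m/V = 0.104678/5.68537 = 0.0184119 kg/m³.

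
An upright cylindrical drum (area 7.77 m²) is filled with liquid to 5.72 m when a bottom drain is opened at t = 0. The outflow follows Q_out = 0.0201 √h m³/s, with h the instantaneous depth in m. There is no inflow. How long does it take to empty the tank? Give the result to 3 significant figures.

1850 s

A dh/dt = −Q_out = −0.0201 √h.
This is separable: 2 d(√h)/dt = −0.0201/A, so √h = √h₀ − (0.0201/(2A)) t.
Set h = 0: 2√h₀ = (0.0201/A) t_empty ⇒ t_empty = 2A√h₀/0.0201.
t_empty = 2·7.77·√5.72/0.0201 = 15.540·2.3917/0.0201 = 1849.1 s.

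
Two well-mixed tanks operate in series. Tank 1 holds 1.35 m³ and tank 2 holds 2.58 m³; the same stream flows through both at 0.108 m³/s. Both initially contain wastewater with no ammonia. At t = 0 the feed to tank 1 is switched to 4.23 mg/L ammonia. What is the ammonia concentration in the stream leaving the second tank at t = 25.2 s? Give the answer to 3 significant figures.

Time constants: τᵢ = Vᵢ/Q for each well-mixed tank.
τ₁ = 1.35/0.108 = 12.500 s; τ₂ = 2.58/0.108 = 23.889 s.
Tank 1: C₁ = C_in(1 − e^(−t/τ₁)). Tank 2 (τ₁ ≠ τ₂): C₂ = C_in[1 − (τ₁ e^(−t/τ₁) − τ₂ e^(−t/τ₂))/(τ₁ − τ₂)].
At t = 25.2: e^(−t/τ₁) = 0.13319, e^(−t/τ₂) = 0.34823.
C₂ = 4.23·[1 − (12.500·0.13319 − 23.889·0.34823)/(-11.389)] = 4.23·0.41574 = 1.7586 mg/L.

1.76 mg/L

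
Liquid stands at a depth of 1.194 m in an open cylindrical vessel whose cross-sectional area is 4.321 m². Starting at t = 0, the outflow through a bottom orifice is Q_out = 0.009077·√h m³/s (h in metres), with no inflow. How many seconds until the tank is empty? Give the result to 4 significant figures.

With no inflow, A dh/dt = −0.009077 √h.
∫ h^(−1/2) dh = −(0.009077/A) ∫ dt, giving 2√h = 2√h₀ − (0.009077/A) t.
Set h = 0: 2√h₀ = (0.009077/A) t_empty ⇒ t_empty = 2A√h₀/0.009077.
t_empty = 2·4.321·√1.194/0.009077 = 8.64200·1.09270/0.009077 = 1040.34 s.

1040 s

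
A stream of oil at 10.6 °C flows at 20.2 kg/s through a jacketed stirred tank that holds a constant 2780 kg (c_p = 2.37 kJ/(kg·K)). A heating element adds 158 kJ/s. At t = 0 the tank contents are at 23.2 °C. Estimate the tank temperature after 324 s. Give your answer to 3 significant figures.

14.8 °C

Energy balance: M c_p dT/dt = ṁ c_p (T_in − T) + 158.
Rearrange: dT/dt = (T_ss − T)/τ with τ = M/ṁ = 137.62 s and T_ss = T_in + Q̇/(ṁ c_p) = 13.900 °C.
T approaches T_ss exponentially: T(t) = T_ss + (T₀ − T_ss) e^(−t/τ).
T(324) = 13.900 + (9.2997)·e^(−324/137.62) = 13.900 + (9.2997)·0.094965 = 14.783 °C.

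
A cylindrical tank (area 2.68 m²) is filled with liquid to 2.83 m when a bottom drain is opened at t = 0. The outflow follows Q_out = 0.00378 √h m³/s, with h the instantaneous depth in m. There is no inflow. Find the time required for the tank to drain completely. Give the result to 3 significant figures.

A dh/dt = −Q_out = −0.00378 √h.
Separate and integrate: 2(√h − √h₀) = −(0.00378/A) t.
Set h = 0: 2√h₀ = (0.00378/A) t_empty ⇒ t_empty = 2A√h₀/0.00378.
t_empty = 2·2.68·√2.83/0.00378 = 5.3600·1.6823/0.00378 = 2385.4 s.

2390 s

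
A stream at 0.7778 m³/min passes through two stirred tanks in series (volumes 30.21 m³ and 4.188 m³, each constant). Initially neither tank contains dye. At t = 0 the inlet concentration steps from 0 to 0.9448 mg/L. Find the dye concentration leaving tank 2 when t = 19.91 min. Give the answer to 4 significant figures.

Species balance on tank i: dCᵢ/dt = (Cᵢ₋₁ − Cᵢ)/τᵢ with τᵢ = Vᵢ/Q.
τ₁ = 30.21/0.7778 = 38.8403 min; τ₂ = 4.188/0.7778 = 5.38442 min.
Solving the cascade with C₁(0)=C₂(0)=0 gives C₂(t) = C_in[1 − (τ₁ e^(−t/τ₁) − τ₂ e^(−t/τ₂))/(τ₁ − τ₂)].
At t = 19.91: e^(−t/τ₁) = 0.598929, e^(−t/τ₂) = 0.0247803.
C₂ = 0.9448·[1 − (38.8403·0.598929 − 5.38442·0.0247803)/(33.4559)] = 0.9448·0.308667 = 0.291628 mg/L.

0.2916 mg/L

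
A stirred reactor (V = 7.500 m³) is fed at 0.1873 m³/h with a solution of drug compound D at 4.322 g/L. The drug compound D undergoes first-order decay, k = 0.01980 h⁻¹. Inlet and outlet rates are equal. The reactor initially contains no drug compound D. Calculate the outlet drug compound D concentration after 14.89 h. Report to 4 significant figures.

1.173 g/L

Species balance: V dC/dt = Q C_in − Q C − k V C.
dC/dt = (Q/V) C_in − (Q/V + k) C; effective rate a = Q/V + k = 0.0249733 + 0.01980 = 0.0447733 h⁻¹.
C_ss = Q C_in/(Q + kV) = 2.41069 g/L; C(t) = C_ss + (C₀ − C_ss) e^(−a t).
C(14.89) = 2.41069 + (-2.41069)·e^(−0.0447733·14.89) = 2.41069 + (-2.41069)·0.513413 = 1.17301 g/L.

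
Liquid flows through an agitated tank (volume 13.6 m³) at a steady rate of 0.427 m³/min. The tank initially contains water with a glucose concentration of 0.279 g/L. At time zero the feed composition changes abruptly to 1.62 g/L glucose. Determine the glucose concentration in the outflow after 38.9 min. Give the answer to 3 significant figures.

1.22 g/L

Unsteady species balance (constant V, well mixed): V dC/dt = Q(C_in − C).
So dC/dt = (C_in − C)/τ with τ = V/Q = 13.6/0.427 = 31.850 min.
Solution: C(t) = C_in + (C₀ − C_in) e^(−t/τ).
C(38.9) = 1.62 + (0.279 − 1.62)·e^(−38.9/31.850) = 1.62 + (-1.3410)·0.29483 = 1.2246 g/L.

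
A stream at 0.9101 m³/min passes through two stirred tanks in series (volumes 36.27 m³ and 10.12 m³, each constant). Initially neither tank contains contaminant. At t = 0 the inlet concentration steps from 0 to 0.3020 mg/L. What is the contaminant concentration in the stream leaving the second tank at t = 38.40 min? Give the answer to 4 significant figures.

Time constants: τᵢ = Vᵢ/Q for each well-mixed tank.
τ₁ = 36.27/0.9101 = 39.8528 min; τ₂ = 10.12/0.9101 = 11.1197 min.
Solving the cascade with C₁(0)=C₂(0)=0 gives C₂(t) = C_in[1 − (τ₁ e^(−t/τ₁) − τ₂ e^(−t/τ₂))/(τ₁ − τ₂)].
At t = 38.40: e^(−t/τ₁) = 0.381537, e^(−t/τ₂) = 0.0316397.
C₂ = 0.3020·[1 − (39.8528·0.381537 − 11.1197·0.0316397)/(28.7331)] = 0.3020·0.483053 = 0.145882 mg/L.

0.1459 mg/L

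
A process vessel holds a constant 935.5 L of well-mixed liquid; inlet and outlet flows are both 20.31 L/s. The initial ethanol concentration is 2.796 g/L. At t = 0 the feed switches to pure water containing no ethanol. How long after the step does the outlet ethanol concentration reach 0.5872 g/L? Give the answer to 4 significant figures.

Species balance: V dC/dt = Q(C_in − C) ⇒ τ = V/Q = 46.0611 s.
C(t) = C_in + (C₀ − C_in) e^(−t/τ). Set C = 0.5872 and solve for t:
e^(−t/τ) = (C − C_in)/(C₀ − C_in) = (0.5872 − 0)/(2.796 − 0) = 0.210014
t = −τ ln(…) = 46.0611 × 1.56058 = 71.8819 s.

71.88 s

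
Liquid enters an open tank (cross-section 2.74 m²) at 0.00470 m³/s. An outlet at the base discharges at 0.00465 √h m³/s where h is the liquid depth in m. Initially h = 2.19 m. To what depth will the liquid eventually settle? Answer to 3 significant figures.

1.02 m

A dh/dt = Q_in − 0.00465 √h. Steady state requires inflow = outflow:
Q_in = 0.00465 √h_ss ⇒ √h_ss = 0.00470/0.00465 = 1.0108.
h_ss = 1.0108² = 1.0216 m. (Since h₀ = 2.19 m > h_ss, the level will fall toward this value.)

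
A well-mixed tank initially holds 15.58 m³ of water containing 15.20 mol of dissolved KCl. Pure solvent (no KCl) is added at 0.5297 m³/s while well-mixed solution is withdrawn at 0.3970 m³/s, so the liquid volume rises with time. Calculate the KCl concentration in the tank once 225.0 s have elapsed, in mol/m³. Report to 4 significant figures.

Total volume: dV/dt = Q_in − Q_out = 0.132700 m³/s, so V(t) = 15.58 + 0.132700 t and V(225.0) = 45.4375 m³.
No KCl enters, so dm/dt = −Q_out · (m/V).
Separate: dm/m = −Q_out dt/V(t) ⇒ ln(m/m₀) = −(Q_out/(Q_in−Q_out)) ln(V/V₀).
m = m₀ (V₀/V)^(Q_out/(Q_in−Q_out)) = 15.20 × (15.58/45.4375)^(2.99171) = 0.618238 mol.
C = m/V = 0.618238/45.4375 = 0.0136063 mol/m³.

0.01361 mol/m³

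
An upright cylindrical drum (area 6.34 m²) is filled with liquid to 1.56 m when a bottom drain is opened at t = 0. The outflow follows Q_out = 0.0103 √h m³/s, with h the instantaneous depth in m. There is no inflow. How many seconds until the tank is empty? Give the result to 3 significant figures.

With no inflow, A dh/dt = −0.0103 √h.
This is separable: 2 d(√h)/dt = −0.0103/A, so √h = √h₀ − (0.0103/(2A)) t.
Tank is empty when √h = 0: t_empty = 2A√h₀/0.0103.
t_empty = 2·6.34·√1.56/0.0103 = 12.680·1.2490/0.0103 = 1537.6 s.

1540 s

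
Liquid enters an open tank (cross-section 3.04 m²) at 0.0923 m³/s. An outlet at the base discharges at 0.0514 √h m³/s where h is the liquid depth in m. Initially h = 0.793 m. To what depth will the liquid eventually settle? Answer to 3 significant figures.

Level balance: A dh/dt = 0.0923 − 0.0514 √h. Setting dh/dt = 0:
Q_in = 0.0514 √h_ss ⇒ √h_ss = 0.0923/0.0514 = 1.7957.
h_ss = 1.7957² = 3.2246 m. (Since h₀ = 0.793 m < h_ss, the level will rise toward this value.)

3.22 m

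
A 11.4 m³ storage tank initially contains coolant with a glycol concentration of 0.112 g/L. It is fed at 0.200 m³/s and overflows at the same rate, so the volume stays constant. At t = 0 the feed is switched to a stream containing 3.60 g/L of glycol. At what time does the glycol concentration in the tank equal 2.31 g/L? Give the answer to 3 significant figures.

Mass balance on the solute (V constant): V dC/dt = Q(C_in − C), so τ = V/Q = 57.000 s.
C(t) = C_in + (C₀ − C_in) e^(−t/τ). Set C = 2.31 and solve for t:
e^(−t/τ) = (C − C_in)/(C₀ − C_in) = (2.31 − 3.60)/(0.112 − 3.60) = 0.36984
t = −τ ln(…) = 57.000 × 0.99469 = 56.697 s.

56.7 s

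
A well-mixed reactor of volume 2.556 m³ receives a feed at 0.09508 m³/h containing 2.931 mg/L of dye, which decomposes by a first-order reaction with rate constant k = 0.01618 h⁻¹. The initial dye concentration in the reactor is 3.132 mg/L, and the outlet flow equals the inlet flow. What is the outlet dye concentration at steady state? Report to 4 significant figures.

V dC/dt = Q(C_in − C) − k V C.
Steady state (dC/dt = 0): C_ss = Q C_in/(Q + kV) = C_in/(1 + kV/Q).
C_ss = 0.09508·2.931/(0.09508 + 0.01618·2.556) = 0.278679/0.136436 = 2.04256 mg/L.

2.043 mg/L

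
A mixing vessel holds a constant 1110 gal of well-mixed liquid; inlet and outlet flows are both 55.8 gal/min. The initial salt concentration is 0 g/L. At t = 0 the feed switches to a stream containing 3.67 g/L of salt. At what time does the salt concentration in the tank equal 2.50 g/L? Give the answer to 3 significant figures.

22.7 min

Accumulation = in − out for the solute gives V dC/dt = Q(C_in − C), so τ = V/Q = 19.892 min.
C(t) = C_in + (C₀ − C_in) e^(−t/τ). Set C = 2.50 and solve for t:
e^(−t/τ) = (C − C_in)/(C₀ − C_in) = (2.50 − 3.67)/(0 − 3.67) = 0.31880
t = −τ ln(…) = 19.892 × 1.1432 = 22.741 min.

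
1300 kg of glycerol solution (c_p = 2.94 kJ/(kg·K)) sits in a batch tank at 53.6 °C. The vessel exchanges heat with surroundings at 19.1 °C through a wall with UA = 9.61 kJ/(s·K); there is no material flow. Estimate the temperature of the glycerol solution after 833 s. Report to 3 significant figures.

23.3 °C

M c_p dT/dt = −UA(T − T_amb).
dT/dt = (T_ss − T)/τ with T_ss = T_amb = 19.100 °C, τ = M c_p/UA = 1300·2.94/9.61 = 397.71 s.
T approaches T_ss exponentially: T(t) = T_ss + (T₀ − T_ss) e^(−t/τ).
T(833) = 19.100 + (34.500)·0.12313 = 23.348 °C.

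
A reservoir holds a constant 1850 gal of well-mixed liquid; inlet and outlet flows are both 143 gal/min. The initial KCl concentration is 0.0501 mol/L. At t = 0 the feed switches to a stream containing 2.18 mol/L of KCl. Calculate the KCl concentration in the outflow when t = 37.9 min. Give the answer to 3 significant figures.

2.07 mol/L

Unsteady species balance (constant V, well mixed): V dC/dt = Q(C_in − C).
Time constant τ = V/Q = 1850/143 = 12.937 min.
Integrating: C(t) = C_in + (C₀ − C_in) e^(−t/τ).
C(37.9) = 2.18 + (0.0501 − 2.18)·e^(−37.9/12.937) = 2.18 + (-2.1299)·0.053420 = 2.0662 mol/L.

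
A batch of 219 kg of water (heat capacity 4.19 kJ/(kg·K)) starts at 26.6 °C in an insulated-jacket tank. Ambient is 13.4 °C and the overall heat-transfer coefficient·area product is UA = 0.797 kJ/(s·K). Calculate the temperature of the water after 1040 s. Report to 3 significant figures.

M c_p dT/dt = −UA(T − T_amb).
dT/dt = (T_ss − T)/τ with T_ss = T_amb = 13.400 °C, τ = M c_p/UA = 219·4.19/0.797 = 1151.3 s.
Solution: T(t) = T_ss + (T₀ − T_ss) e^(−t/τ).
T(1040) = 13.400 + (13.200)·0.40523 = 18.749 °C.

18.7 °C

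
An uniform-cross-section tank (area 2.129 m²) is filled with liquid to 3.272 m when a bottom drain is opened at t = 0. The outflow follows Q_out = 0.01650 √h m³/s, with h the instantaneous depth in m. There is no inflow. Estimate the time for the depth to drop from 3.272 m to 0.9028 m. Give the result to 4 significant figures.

With no inflow, A dh/dt = −0.01650 √h.
∫ h^(−1/2) dh = −(0.01650/A) ∫ dt, giving 2√h = 2√h₀ − (0.01650/A) t.
t = 2A(√h₀ − √h)/0.01650 = 2·2.129·(√3.272 − √0.9028)/0.01650
  = 4.25800 × (1.80887 − 0.950158) / 0.01650 = 221.599 s.

221.6 s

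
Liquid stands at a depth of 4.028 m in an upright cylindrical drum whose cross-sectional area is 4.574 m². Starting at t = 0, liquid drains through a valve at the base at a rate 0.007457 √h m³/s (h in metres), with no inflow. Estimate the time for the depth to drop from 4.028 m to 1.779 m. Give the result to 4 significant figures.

825.9 s

A dh/dt = −Q_out = −0.007457 √h.
This is separable: 2 d(√h)/dt = −0.007457/A, so √h = √h₀ − (0.007457/(2A)) t.
t = 2A(√h₀ − √h)/0.007457 = 2·4.574·(√4.028 − √1.779)/0.007457
  = 9.14800 × (2.00699 − 1.33379) / 0.007457 = 825.855 s.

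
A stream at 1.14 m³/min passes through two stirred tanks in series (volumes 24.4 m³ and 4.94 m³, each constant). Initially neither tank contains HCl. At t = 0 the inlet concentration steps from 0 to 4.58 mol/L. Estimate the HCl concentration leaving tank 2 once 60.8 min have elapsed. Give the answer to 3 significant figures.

4.24 mol/L

Species balance on tank i: dCᵢ/dt = (Cᵢ₋₁ − Cᵢ)/τᵢ with τᵢ = Vᵢ/Q.
τ₁ = 24.4/1.14 = 21.404 min; τ₂ = 4.94/1.14 = 4.3333 min.
Tank 1: C₁ = C_in(1 − e^(−t/τ₁)). Tank 2 (τ₁ ≠ τ₂): C₂ = C_in[1 − (τ₁ e^(−t/τ₁) − τ₂ e^(−t/τ₂))/(τ₁ − τ₂)].
At t = 60.8: e^(−t/τ₁) = 0.058387, e^(−t/τ₂) = 8.0633e-07.
C₂ = 4.58·[1 − (21.404·0.058387 − 4.3333·8.0633e-07)/(17.070)] = 4.58·0.92679 = 4.2447 mol/L.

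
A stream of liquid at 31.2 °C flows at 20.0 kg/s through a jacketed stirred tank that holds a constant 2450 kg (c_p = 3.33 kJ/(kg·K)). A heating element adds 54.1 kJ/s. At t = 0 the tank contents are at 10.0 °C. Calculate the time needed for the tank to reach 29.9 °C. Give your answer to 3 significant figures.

287 s

Energy balance: M c_p dT/dt = ṁ c_p (T_in − T) + 54.1.
τ = M/ṁ = 122.50 s; T_ss = T_in + Q̇/(ṁ c_p) = 32.012 °C.
T(t) = T_ss + (T₀ − T_ss) e^(−t/τ). Set T = 29.9:
e^(−t/τ) = (29.9 − 32.012)/(10.0 − 32.012) = 0.095960
t = −122.50 · ln(0.095960) = 287.12 s.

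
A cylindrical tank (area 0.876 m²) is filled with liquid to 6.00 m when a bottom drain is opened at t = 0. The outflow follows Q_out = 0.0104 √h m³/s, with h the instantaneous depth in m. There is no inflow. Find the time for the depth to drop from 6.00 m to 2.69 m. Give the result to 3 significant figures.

A dh/dt = −Q_out = −0.0104 √h.
This is separable: 2 d(√h)/dt = −0.0104/A, so √h = √h₀ − (0.0104/(2A)) t.
t = 2A(√h₀ − √h)/0.0104 = 2·0.876·(√6.00 − √2.69)/0.0104
  = 1.7520 × (2.4495 − 1.6401) / 0.0104 = 136.35 s.

136 s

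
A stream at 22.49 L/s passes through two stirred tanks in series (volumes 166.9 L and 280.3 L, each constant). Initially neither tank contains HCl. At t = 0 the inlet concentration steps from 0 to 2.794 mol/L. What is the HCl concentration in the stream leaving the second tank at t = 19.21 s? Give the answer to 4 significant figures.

1.624 mol/L

Time constants: τᵢ = Vᵢ/Q for each well-mixed tank.
τ₁ = 166.9/22.49 = 7.42108 s; τ₂ = 280.3/22.49 = 12.4633 s.
Tank 1: C₁ = C_in(1 − e^(−t/τ₁)). Tank 2 (τ₁ ≠ τ₂): C₂ = C_in[1 − (τ₁ e^(−t/τ₁) − τ₂ e^(−t/τ₂))/(τ₁ − τ₂)].
At t = 19.21: e^(−t/τ₁) = 0.0751271, e^(−t/τ₂) = 0.214098.
C₂ = 2.794·[1 − (7.42108·0.0751271 − 12.4633·0.214098)/(-5.04224)] = 2.794·0.581368 = 1.62434 mol/L.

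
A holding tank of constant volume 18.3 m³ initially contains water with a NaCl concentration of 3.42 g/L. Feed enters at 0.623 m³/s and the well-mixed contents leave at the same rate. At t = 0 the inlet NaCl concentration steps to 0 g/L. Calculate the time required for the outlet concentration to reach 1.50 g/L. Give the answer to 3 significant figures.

Accumulation = in − out for the solute gives V dC/dt = Q(C_in − C), so τ = V/Q = 29.374 s.
C(t) = C_in + (C₀ − C_in) e^(−t/τ). Set C = 1.50 and solve for t:
e^(−t/τ) = (C − C_in)/(C₀ − C_in) = (1.50 − 0)/(3.42 − 0) = 0.43860
t = −τ ln(…) = 29.374 × 0.82418 = 24.209 s.

24.2 s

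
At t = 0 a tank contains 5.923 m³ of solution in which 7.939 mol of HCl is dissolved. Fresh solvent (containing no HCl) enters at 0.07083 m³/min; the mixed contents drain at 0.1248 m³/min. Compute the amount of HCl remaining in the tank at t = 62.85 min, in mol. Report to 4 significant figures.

1.111 mol

Total volume: dV/dt = Q_in − Q_out = -0.0539700 m³/min, so V(t) = 5.923 − 0.0539700 t and V(62.85) = 2.53099 m³.
Species balance (pure solvent in): dm/dt = −Q_out · m/V(t).
Separate: dm/m = −Q_out dt/V(t) ⇒ ln(m/m₀) = −(Q_out/(Q_in−Q_out)) ln(V/V₀).
m = m₀ (V₀/V)^(Q_out/(Q_in−Q_out)) = 7.939 × (5.923/2.53099)^(-2.31240) = 1.11150 mol.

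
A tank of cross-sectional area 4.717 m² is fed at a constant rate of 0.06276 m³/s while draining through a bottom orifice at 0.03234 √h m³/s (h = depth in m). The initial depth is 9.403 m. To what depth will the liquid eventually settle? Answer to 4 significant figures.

Level balance: A dh/dt = 0.06276 − 0.03234 √h. Setting dh/dt = 0:
Q_in = 0.03234 √h_ss ⇒ √h_ss = 0.06276/0.03234 = 1.94063.
h_ss = 1.94063² = 3.76605 m. (Since h₀ = 9.403 m > h_ss, the level will fall toward this value.)

3.766 m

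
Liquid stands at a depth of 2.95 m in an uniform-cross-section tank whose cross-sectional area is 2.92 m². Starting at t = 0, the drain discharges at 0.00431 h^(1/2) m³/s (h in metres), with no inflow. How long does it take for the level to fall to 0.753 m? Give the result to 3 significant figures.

A dh/dt = −Q_out = −0.00431 √h.
Separate and integrate: 2(√h − √h₀) = −(0.00431/A) t.
t = 2A(√h₀ − √h)/0.00431 = 2·2.92·(√2.95 − √0.753)/0.00431
  = 5.8400 × (1.7176 − 0.86776) / 0.00431 = 1151.5 s.

1150 s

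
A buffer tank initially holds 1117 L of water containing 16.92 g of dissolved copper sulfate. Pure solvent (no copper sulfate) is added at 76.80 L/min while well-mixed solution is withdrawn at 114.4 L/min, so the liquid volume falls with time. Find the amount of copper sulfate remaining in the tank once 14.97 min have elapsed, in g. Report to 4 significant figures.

2.005 g

Let m(t) be the amount of copper sulfate. Volume: V(t) = V₀ + (Q_in − Q_out) t = 1117 − 37.6000 t; V(14.97) = 554.128 L.
No copper sulfate enters, so dm/dt = −Q_out · (m/V).
dm/m = −Q_out dt/(V₀ − 37.6000 t); integrating gives ln(m/m₀) = −(Q_out/(Q_in−Q_out)) ln(V/V₀).
m = m₀ (V₀/V)^(Q_out/(Q_in−Q_out)) = 16.92 × (1117/554.128)^(-3.04255) = 2.00501 g.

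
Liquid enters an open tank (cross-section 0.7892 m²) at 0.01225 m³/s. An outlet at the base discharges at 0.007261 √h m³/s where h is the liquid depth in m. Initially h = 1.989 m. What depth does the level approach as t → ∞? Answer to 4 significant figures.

2.846 m

A dh/dt = Q_in − 0.007261 √h. Steady state requires inflow = outflow:
Q_in = 0.007261 √h_ss ⇒ √h_ss = 0.01225/0.007261 = 1.68710.
h_ss = 1.68710² = 2.84629 m. (Since h₀ = 1.989 m < h_ss, the level will rise toward this value.)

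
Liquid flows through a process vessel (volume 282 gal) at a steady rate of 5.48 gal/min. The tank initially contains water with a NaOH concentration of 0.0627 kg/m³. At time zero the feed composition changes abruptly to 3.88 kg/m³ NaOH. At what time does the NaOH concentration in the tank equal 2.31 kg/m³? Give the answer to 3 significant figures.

Mass balance on the solute (V constant): V dC/dt = Q(C_in − C), so τ = V/Q = 51.460 min.
C(t) = C_in + (C₀ − C_in) e^(−t/τ). Set C = 2.31 and solve for t:
e^(−t/τ) = (C − C_in)/(C₀ − C_in) = (2.31 − 3.88)/(0.0627 − 3.88) = 0.41129
t = −τ ln(…) = 51.460 × 0.88847 = 45.720 min.

45.7 min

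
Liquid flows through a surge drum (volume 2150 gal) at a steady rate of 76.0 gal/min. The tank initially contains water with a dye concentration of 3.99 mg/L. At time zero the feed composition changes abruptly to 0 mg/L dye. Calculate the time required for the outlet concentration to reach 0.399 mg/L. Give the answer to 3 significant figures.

Species balance: V dC/dt = Q(C_in − C) ⇒ τ = V/Q = 28.289 min.
C(t) = C_in + (C₀ − C_in) e^(−t/τ). Set C = 0.399 and solve for t:
e^(−t/τ) = (C − C_in)/(C₀ − C_in) = (0.399 − 0)/(3.99 − 0) = 0.10000
t = −τ ln(…) = 28.289 × 2.3026 = 65.139 min.

65.1 min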